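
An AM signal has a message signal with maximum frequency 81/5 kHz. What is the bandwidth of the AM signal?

In AM (double-sideband), the bandwidth is twice the message frequency.
BW = 2 * f_m = 2 * 81/5 kHz = 162/5 kHz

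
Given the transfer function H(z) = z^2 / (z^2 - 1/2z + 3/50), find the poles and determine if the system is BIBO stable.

Poles are roots of the denominator: z^2 - 1/2z + 3/50 = 0.
Quadratic formula: z = [-(-1/2) +/- sqrt((-1/2)^2 - 4*(3/50))] / 2
Discriminant = 1/4 - 6/25 = 1/100; sqrt = 1/10.
z = (1/2 +/- 1/10) / 2 => z = 3/10 or z = 1/5.
|p1| = 3/10, |p2| = 1/5.
For BIBO stability, all poles must lie inside the unit circle (|p| < 1).
System is STABLE since both |p| < 1.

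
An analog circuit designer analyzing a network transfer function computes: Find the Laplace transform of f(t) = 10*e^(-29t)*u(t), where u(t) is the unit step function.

Standard Laplace transform pair:
e^(-at)*u(t) <-> 1/(s+a)
With a = 29: L{10*e^(-29t)*u(t)} = 10/(s+29), ROC: Re(s) > -29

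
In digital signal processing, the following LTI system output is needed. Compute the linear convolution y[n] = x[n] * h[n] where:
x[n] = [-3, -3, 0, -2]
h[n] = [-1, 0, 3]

y[n] = sum_k x[k]*h[n-k]. Output length = len(x) + len(h) - 1 = 4 + 3 - 1 = 6.
y[0] = -3*-1 = 3
y[1] = -3*-1 + -3*0 = 3
y[2] = 0*-1 + -3*0 + -3*3 = -9
y[3] = -2*-1 + 0*0 + -3*3 = -7
y[4] = -2*0 + 0*3 = 0
y[5] = -2*3 = -6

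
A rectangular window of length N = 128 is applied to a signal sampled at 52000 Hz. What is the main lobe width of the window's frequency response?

For a rectangular window of length N,
the main lobe width in frequency is 2*f_s/N.
= 2*52000/128 = 1625/2 Hz
This determines the minimum frequency separation for resolving two sinusoids.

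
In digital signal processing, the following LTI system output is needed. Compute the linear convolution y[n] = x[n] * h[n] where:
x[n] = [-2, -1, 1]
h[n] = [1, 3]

y[n] = sum_k x[k]*h[n-k]. Output length = len(x) + len(h) - 1 = 3 + 2 - 1 = 4.
y[0] = -2*1 = -2
y[1] = -1*1 + -2*3 = -7
y[2] = 1*1 + -1*3 = -2
y[3] = 1*3 = 3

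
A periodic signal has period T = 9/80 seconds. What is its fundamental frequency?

The fundamental frequency is the reciprocal of the period.
f = 1/T = 1/(9/80) = 80/9 Hz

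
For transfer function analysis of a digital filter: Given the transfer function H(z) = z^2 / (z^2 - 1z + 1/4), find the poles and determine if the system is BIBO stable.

Poles are roots of the denominator: z^2 - 1z + 1/4 = 0.
Quadratic formula: z = [-(-1) +/- sqrt((-1)^2 - 4*(1/4))] / 2
Discriminant = 1 - 1 = 0; sqrt = 0.
z = (1 +/- 0) / 2 = 1/2 (repeated root).
|p1| = 1/2, |p2| = 1/2.
For BIBO stability, all poles must lie inside the unit circle (|p| < 1).
System is STABLE since both |p| < 1.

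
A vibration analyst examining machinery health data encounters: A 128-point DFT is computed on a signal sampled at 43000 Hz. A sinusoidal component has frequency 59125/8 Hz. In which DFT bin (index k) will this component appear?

DFT frequency resolution = f_s/N = 43000/128 = 5375/16 Hz
Bin index k = f_signal / resolution = 59125/8 / 5375/16 = 22
The signal frequency 59125/8 Hz falls in DFT bin k = 22.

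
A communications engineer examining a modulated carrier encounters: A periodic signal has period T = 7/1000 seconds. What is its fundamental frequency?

The fundamental frequency is the reciprocal of the period.
f = 1/T = 1/(7/1000) = 1000/7 Hz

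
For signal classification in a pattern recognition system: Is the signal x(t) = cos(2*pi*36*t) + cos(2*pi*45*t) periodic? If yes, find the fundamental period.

f1 = 36 Hz, f2 = 45 Hz
Period T1 = 1/36, T2 = 1/45
Ratio T1/T2 = 45/36, which is rational.
The signal is periodic with fundamental period T = 1/GCD(36,45) = 1/9 s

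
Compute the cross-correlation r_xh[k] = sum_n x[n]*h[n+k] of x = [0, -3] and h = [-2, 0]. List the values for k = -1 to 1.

Both sequences indexed from 0 and zero outside their support.
Lags with overlap: k = -1 to 1.
  r_xh[-1] = x[1]*h[0] = 6
  r_xh[0] = x[0]*h[0] + x[1]*h[1] = 0
  r_xh[1] = x[0]*h[1] = 0
r_xh = [6, 0, 0] (for k = -1, ..., 1)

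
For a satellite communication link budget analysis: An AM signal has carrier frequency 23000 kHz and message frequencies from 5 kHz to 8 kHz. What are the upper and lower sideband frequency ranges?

Upper sideband (USB) = fc + [fm_low, fm_high] = 23000 + [5, 8] = [23005, 23008] kHz
Lower sideband (LSB) = fc - [fm_high, fm_low] = 23000 - [8, 5] = [22992, 22995] kHz
Total occupied spectrum: 22992 kHz to 23008 kHz (plus carrier at 23000 kHz)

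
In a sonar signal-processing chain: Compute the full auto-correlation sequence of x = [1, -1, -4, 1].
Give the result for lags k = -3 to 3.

r_xx[k] = sum_m x[m]*x[m+k], indexed from 0, for k = -3 to 3:
  r_xx[-3] = x[3]*x[0] = 1
  r_xx[-2] = x[2]*x[0] + x[3]*x[1] = -5
  r_xx[-1] = x[1]*x[0] + x[2]*x[1] + x[3]*x[2] = -1
  r_xx[0] = x[0]*x[0] + x[1]*x[1] + x[2]*x[2] + x[3]*x[3] = 19
  r_xx[1] = x[0]*x[1] + x[1]*x[2] + x[2]*x[3] = -1
  r_xx[2] = x[0]*x[2] + x[1]*x[3] = -5
  r_xx[3] = x[0]*x[3] = 1
r_xx = [1, -5, -1, 19, -1, -5, 1]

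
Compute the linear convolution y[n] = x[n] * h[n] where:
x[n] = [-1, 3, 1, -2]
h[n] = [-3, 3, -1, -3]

y[n] = sum_k x[k]*h[n-k]. Output length = len(x) + len(h) - 1 = 4 + 4 - 1 = 7.
y[0] = -1*-3 = 3
y[1] = 3*-3 + -1*3 = -12
y[2] = 1*-3 + 3*3 + -1*-1 = 7
y[3] = -2*-3 + 1*3 + 3*-1 + -1*-3 = 9
y[4] = -2*3 + 1*-1 + 3*-3 = -16
y[5] = -2*-1 + 1*-3 = -1
y[6] = -2*-3 = 6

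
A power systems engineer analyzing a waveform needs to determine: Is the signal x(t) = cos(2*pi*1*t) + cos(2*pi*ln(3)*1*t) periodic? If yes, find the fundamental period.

f1 = 1 Hz, f2 = 1*ln(3) Hz
Ratio f2/f1 = ln(3), which is irrational.
Since the frequency ratio is irrational, no common period exists.
The signal is not periodic.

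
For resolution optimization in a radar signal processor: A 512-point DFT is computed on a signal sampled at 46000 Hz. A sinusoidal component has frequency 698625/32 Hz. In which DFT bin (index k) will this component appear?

DFT frequency resolution = f_s/N = 46000/512 = 2875/32 Hz
Bin index k = f_signal / resolution = 698625/32 / 2875/32 = 243
The signal frequency 698625/32 Hz falls in DFT bin k = 243.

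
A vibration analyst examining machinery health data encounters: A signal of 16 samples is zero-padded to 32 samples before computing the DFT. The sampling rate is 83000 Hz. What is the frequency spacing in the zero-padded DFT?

Original DFT: N = 16, resolution = f_s/N = 83000/16 = 10375/2 Hz
Zero-padded DFT: N = 32, resolution = f_s/N = 83000/32 = 10375/4 Hz
Zero-padding interpolates the spectrum (finer frequency grid)
but does NOT improve the true spectral resolution (ability to resolve close frequencies).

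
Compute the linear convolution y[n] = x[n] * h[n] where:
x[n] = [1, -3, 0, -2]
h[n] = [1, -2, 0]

y[n] = sum_k x[k]*h[n-k]. Output length = len(x) + len(h) - 1 = 4 + 3 - 1 = 6.
y[0] = 1*1 = 1
y[1] = -3*1 + 1*-2 = -5
y[2] = 0*1 + -3*-2 + 1*0 = 6
y[3] = -2*1 + 0*-2 + -3*0 = -2
y[4] = -2*-2 + 0*0 = 4
y[5] = -2*0 = 0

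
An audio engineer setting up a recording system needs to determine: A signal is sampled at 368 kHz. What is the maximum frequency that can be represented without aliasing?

The maximum frequency that can be represented without aliasing
is the Nyquist frequency: f_max = f_s / 2 = 368 kHz / 2 = 184 kHz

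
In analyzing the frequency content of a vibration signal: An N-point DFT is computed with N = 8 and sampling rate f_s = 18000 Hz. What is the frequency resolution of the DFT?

DFT frequency resolution = f_s / N
= 18000 / 8 = 2250 Hz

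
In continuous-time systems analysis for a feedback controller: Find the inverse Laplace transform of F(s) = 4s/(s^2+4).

Standard pair: s/(s^2+w^2) <-> cos(wt)*u(t)
With k=4, w=2: f(t) = 4*cos(2t)*u(t)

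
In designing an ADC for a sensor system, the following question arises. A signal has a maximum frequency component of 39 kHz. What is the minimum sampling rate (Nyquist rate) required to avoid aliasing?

By the Nyquist-Shannon sampling theorem,
the minimum sampling rate (Nyquist rate) must be at least 2 * f_max.
Nyquist rate = 2 * 39 kHz = 78 kHz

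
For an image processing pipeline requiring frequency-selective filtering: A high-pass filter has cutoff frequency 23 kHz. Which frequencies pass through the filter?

A high-pass filter passes all frequencies above the cutoff frequency 23 kHz and attenuates lower frequencies.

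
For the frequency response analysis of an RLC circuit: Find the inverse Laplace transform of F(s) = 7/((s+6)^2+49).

Standard pair: w/((s+a)^2+w^2) <-> e^(-at)*sin(wt)*u(t)
With a=6, w=7: f(t) = e^(-6t)*sin(7t)*u(t)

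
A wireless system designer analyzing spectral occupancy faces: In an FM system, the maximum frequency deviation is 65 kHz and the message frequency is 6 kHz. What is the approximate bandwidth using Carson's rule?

Carson's rule: BW = 2*(delta_f + f_m)
= 2*(65 + 6) kHz = 142 kHz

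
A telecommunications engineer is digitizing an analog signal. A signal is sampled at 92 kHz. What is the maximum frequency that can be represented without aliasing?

The maximum frequency that can be represented without aliasing
is the Nyquist frequency: f_max = f_s / 2 = 92 kHz / 2 = 46 kHz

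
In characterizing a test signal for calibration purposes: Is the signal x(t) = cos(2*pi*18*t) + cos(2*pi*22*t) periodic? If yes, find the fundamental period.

f1 = 18 Hz, f2 = 22 Hz
Period T1 = 1/18, T2 = 1/22
Ratio T1/T2 = 22/18, which is rational.
The signal is periodic with fundamental period T = 1/GCD(18,22) = 1/2 s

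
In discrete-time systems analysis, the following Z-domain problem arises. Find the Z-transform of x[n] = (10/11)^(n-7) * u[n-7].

Time-shifting property: if X(z) = Z{x[n]}, then Z{x[n-d]} = z^(-d) * X(z)
X(z) = z/(z - 10/11) for x[n] = (10/11)^n * u[n]
Z{x[n-7]} = z^(-7) * z/(z - 10/11) = z^(-6)/(z - 10/11)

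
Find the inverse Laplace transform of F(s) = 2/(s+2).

Standard pair: k/(s+a) <-> k*e^(-at)*u(t)
With k=2, a=2: f(t) = 2*e^(-2t)*u(t)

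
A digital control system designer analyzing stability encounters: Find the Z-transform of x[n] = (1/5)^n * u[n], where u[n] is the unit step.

The Z-transform of a^n * u[n] is z/(z-a) for |z| > |a|.
Here a = 1/5, so X(z) = z/(z - (1/5)) = 5z/(5z - 1)
ROC: |z| > 1/5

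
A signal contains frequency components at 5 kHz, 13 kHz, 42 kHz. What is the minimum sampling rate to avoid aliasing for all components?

The highest frequency component is f_max = 42 kHz.
Nyquist rate = 2 * f_max = 2 * 42 kHz = 84 kHz.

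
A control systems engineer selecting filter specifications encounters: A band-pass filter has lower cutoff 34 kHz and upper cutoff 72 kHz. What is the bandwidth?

Bandwidth = f_high - f_low
= 72 kHz - 34 kHz = 38 kHz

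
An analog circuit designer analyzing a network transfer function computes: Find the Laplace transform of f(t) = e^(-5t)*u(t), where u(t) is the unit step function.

Standard Laplace transform pair:
e^(-at)*u(t) <-> 1/(s+a)
With a = 5: L{e^(-5t)*u(t)} = 1/(s+5), ROC: Re(s) > -5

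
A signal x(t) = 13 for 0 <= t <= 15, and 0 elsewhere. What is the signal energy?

Energy = integral of |x(t)|^2 dt over the signal duration
= 13^2 * 15 = 169 * 15 = 2535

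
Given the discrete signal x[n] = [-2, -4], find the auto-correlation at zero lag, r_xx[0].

The auto-correlation at zero lag r_xx[0] equals the signal energy.
r_xx[0] = sum of x[n]^2 = (-2)^2 + (-4)^2
= 4 + 16 = 20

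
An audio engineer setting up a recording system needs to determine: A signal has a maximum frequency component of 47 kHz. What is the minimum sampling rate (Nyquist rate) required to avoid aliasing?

By the Nyquist-Shannon sampling theorem,
the minimum sampling rate (Nyquist rate) must be at least 2 * f_max.
Nyquist rate = 2 * 47 kHz = 94 kHz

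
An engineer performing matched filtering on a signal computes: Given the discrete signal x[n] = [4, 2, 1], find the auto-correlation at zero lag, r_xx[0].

The auto-correlation at zero lag r_xx[0] equals the signal energy.
r_xx[0] = sum of x[n]^2 = 4^2 + 2^2 + 1^2
= 16 + 4 + 1 = 21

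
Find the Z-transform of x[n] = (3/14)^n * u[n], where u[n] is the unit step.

The Z-transform of a^n * u[n] is z/(z-a) for |z| > |a|.
Here a = 3/14, so X(z) = z/(z - (3/14)) = 14z/(14z - 3)
ROC: |z| > 3/14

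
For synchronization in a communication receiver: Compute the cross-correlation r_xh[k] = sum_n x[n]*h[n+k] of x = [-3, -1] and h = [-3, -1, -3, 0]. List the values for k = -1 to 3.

Both sequences indexed from 0 and zero outside their support.
Lags with overlap: k = -1 to 3.
  r_xh[-1] = x[1]*h[0] = 3
  r_xh[0] = x[0]*h[0] + x[1]*h[1] = 10
  r_xh[1] = x[0]*h[1] + x[1]*h[2] = 6
  r_xh[2] = x[0]*h[2] + x[1]*h[3] = 9
  r_xh[3] = x[0]*h[3] = 0
r_xh = [3, 10, 6, 9, 0] (for k = -1, ..., 3)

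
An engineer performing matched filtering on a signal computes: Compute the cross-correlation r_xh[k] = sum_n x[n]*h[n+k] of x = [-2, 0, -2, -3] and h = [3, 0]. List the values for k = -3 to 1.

Both sequences indexed from 0 and zero outside their support.
Lags with overlap: k = -3 to 1.
  r_xh[-3] = x[3]*h[0] = -9
  r_xh[-2] = x[2]*h[0] + x[3]*h[1] = -6
  r_xh[-1] = x[1]*h[0] + x[2]*h[1] = 0
  r_xh[0] = x[0]*h[0] + x[1]*h[1] = -6
  r_xh[1] = x[0]*h[1] = 0
r_xh = [-9, -6, 0, -6, 0] (for k = -3, ..., 1)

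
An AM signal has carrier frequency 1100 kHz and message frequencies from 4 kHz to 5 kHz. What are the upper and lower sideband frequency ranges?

Upper sideband (USB) = fc + [fm_low, fm_high] = 1100 + [4, 5] = [1104, 1105] kHz
Lower sideband (LSB) = fc - [fm_high, fm_low] = 1100 - [5, 4] = [1095, 1096] kHz
Total occupied spectrum: 1095 kHz to 1105 kHz (plus carrier at 1100 kHz)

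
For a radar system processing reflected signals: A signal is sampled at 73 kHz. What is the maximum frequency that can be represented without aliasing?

The maximum frequency that can be represented without aliasing
is the Nyquist frequency: f_max = f_s / 2 = 73 kHz / 2 = 73/2 kHz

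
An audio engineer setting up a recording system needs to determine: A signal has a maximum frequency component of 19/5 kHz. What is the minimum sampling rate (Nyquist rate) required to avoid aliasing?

By the Nyquist-Shannon sampling theorem,
the minimum sampling rate (Nyquist rate) must be at least 2 * f_max.
Nyquist rate = 2 * 19/5 kHz = 38/5 kHz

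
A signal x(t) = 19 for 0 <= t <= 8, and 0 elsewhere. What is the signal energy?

Energy = integral of |x(t)|^2 dt over the signal duration
= 19^2 * 8 = 361 * 8 = 2888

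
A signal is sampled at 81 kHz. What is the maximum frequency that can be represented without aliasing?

The maximum frequency that can be represented without aliasing
is the Nyquist frequency: f_max = f_s / 2 = 81 kHz / 2 = 81/2 kHz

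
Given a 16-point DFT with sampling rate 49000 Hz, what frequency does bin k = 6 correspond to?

The frequency of DFT bin k is: f_k = k * f_s / N
f_6 = 6 * 49000 / 16 = 18375 Hz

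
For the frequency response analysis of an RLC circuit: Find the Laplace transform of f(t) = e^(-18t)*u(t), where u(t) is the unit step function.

Standard Laplace transform pair:
e^(-at)*u(t) <-> 1/(s+a)
With a = 18: L{e^(-18t)*u(t)} = 1/(s+18), ROC: Re(s) > -18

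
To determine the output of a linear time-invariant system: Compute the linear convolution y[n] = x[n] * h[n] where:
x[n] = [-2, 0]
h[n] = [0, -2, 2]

y[n] = sum_k x[k]*h[n-k]. Output length = len(x) + len(h) - 1 = 2 + 3 - 1 = 4.
y[0] = -2*0 = 0
y[1] = 0*0 + -2*-2 = 4
y[2] = 0*-2 + -2*2 = -4
y[3] = 0*2 = 0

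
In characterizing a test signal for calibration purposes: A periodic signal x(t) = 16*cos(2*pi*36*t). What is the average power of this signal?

Average power of A*cos(wt) is A^2/2.
P = 16^2 / 2 = 256/2 = 128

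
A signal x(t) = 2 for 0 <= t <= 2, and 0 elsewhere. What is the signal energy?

Energy = integral of |x(t)|^2 dt over the signal duration
= 2^2 * 2 = 4 * 2 = 8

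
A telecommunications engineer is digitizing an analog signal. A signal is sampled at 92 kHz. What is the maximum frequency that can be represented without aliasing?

The maximum frequency that can be represented without aliasing
is the Nyquist frequency: f_max = f_s / 2 = 92 kHz / 2 = 46 kHz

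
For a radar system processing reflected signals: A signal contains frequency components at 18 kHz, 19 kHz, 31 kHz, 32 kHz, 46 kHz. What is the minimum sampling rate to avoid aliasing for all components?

The highest frequency component is f_max = 46 kHz.
Nyquist rate = 2 * f_max = 2 * 46 kHz = 92 kHz.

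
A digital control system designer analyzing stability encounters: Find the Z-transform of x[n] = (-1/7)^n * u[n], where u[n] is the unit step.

The Z-transform of a^n * u[n] is z/(z-a) for |z| > |a|.
Here a = -1/7, so X(z) = z/(z - (-1/7)) = 7z/(7z + 1)
ROC: |z| > 1/7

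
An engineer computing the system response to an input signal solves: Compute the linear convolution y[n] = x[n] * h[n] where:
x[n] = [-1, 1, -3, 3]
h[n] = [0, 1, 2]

y[n] = sum_k x[k]*h[n-k]. Output length = len(x) + len(h) - 1 = 4 + 3 - 1 = 6.
y[0] = -1*0 = 0
y[1] = 1*0 + -1*1 = -1
y[2] = -3*0 + 1*1 + -1*2 = -1
y[3] = 3*0 + -3*1 + 1*2 = -1
y[4] = 3*1 + -3*2 = -3
y[5] = 3*2 = 6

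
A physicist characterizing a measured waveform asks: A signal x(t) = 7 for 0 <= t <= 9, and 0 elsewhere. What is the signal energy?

Energy = integral of |x(t)|^2 dt over the signal duration
= 7^2 * 9 = 49 * 9 = 441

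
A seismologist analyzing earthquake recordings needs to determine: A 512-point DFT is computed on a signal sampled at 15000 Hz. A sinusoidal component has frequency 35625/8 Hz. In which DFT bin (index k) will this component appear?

DFT frequency resolution = f_s/N = 15000/512 = 1875/64 Hz
Bin index k = f_signal / resolution = 35625/8 / 1875/64 = 152
The signal frequency 35625/8 Hz falls in DFT bin k = 152.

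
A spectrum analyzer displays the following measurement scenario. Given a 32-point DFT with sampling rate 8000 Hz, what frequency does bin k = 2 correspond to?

The frequency of DFT bin k is: f_k = k * f_s / N
f_2 = 2 * 8000 / 32 = 500 Hz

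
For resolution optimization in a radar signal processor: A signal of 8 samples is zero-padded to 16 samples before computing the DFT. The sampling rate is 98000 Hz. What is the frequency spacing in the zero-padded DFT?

Original DFT: N = 8, resolution = f_s/N = 98000/8 = 12250 Hz
Zero-padded DFT: N = 16, resolution = f_s/N = 98000/16 = 6125 Hz
Zero-padding interpolates the spectrum (finer frequency grid)
but does NOT improve the true spectral resolution (ability to resolve close frequencies).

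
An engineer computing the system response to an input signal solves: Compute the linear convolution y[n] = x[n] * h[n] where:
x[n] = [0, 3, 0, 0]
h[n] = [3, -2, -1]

y[n] = sum_k x[k]*h[n-k]. Output length = len(x) + len(h) - 1 = 4 + 3 - 1 = 6.
y[0] = 0*3 = 0
y[1] = 3*3 + 0*-2 = 9
y[2] = 0*3 + 3*-2 + 0*-1 = -6
y[3] = 0*3 + 0*-2 + 3*-1 = -3
y[4] = 0*-2 + 0*-1 = 0
y[5] = 0*-1 = 0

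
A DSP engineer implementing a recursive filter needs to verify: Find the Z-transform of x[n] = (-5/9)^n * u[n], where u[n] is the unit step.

The Z-transform of a^n * u[n] is z/(z-a) for |z| > |a|.
Here a = -5/9, so X(z) = z/(z - (-5/9)) = 9z/(9z + 5)
ROC: |z| > 5/9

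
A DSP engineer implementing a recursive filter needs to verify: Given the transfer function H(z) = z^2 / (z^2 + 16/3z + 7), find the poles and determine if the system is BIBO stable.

Poles are roots of the denominator: z^2 + 16/3z + 7 = 0.
Quadratic formula: z = [-(16/3) +/- sqrt((16/3)^2 - 4*(7))] / 2
Discriminant = 256/9 - 28 = 4/9; sqrt = 2/3.
z = (-16/3 +/- 2/3) / 2 => z = -7/3 or z = -3.
|p1| = 7/3, |p2| = 3.
For BIBO stability, all poles must lie inside the unit circle (|p| < 1).
System is UNSTABLE since at least one |p| >= 1.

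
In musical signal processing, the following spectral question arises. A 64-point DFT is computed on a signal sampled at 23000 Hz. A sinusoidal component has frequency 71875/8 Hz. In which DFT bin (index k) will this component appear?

DFT frequency resolution = f_s/N = 23000/64 = 2875/8 Hz
Bin index k = f_signal / resolution = 71875/8 / 2875/8 = 25
The signal frequency 71875/8 Hz falls in DFT bin k = 25.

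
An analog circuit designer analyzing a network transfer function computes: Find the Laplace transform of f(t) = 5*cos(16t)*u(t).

Standard pair: cos(wt)*u(t) <-> s/(s^2+w^2)
With w = 16: L{5*cos(16t)*u(t)} = 5s/(s^2+256)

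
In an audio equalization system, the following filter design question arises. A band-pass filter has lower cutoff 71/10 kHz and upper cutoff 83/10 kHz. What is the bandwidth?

Bandwidth = f_high - f_low
= 83/10 kHz - 71/10 kHz = 6/5 kHz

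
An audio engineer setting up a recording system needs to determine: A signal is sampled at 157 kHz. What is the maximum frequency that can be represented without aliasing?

The maximum frequency that can be represented without aliasing
is the Nyquist frequency: f_max = f_s / 2 = 157 kHz / 2 = 157/2 kHz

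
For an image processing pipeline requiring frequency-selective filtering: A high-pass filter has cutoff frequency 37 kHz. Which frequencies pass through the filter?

A high-pass filter passes all frequencies above the cutoff frequency 37 kHz and attenuates lower frequencies.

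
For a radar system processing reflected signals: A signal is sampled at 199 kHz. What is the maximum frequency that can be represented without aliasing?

The maximum frequency that can be represented without aliasing
is the Nyquist frequency: f_max = f_s / 2 = 199 kHz / 2 = 199/2 kHz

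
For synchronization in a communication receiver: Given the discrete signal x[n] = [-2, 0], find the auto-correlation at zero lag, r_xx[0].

The auto-correlation at zero lag r_xx[0] equals the signal energy.
r_xx[0] = sum of x[n]^2 = (-2)^2 + 0^2
= 4 + 0 = 4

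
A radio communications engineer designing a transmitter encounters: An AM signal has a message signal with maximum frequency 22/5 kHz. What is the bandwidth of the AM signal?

In AM (double-sideband), the bandwidth is twice the message frequency.
BW = 2 * f_m = 2 * 22/5 kHz = 44/5 kHz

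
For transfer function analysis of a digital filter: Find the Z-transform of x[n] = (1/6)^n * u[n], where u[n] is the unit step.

The Z-transform of a^n * u[n] is z/(z-a) for |z| > |a|.
Here a = 1/6, so X(z) = z/(z - (1/6)) = 6z/(6z - 1)
ROC: |z| > 1/6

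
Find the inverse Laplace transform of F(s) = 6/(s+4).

Standard pair: k/(s+a) <-> k*e^(-at)*u(t)
With k=6, a=4: f(t) = 6*e^(-4t)*u(t)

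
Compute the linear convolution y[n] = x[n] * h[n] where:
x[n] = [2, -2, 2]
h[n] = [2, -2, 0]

y[n] = sum_k x[k]*h[n-k]. Output length = len(x) + len(h) - 1 = 3 + 3 - 1 = 5.
y[0] = 2*2 = 4
y[1] = -2*2 + 2*-2 = -8
y[2] = 2*2 + -2*-2 + 2*0 = 8
y[3] = 2*-2 + -2*0 = -4
y[4] = 2*0 = 0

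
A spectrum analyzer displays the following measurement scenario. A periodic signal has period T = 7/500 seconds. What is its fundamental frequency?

The fundamental frequency is the reciprocal of the period.
f = 1/T = 1/(7/500) = 500/7 Hz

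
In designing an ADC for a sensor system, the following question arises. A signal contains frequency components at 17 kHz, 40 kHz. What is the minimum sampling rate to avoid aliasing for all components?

The highest frequency component is f_max = 40 kHz.
Nyquist rate = 2 * f_max = 2 * 40 kHz = 80 kHz.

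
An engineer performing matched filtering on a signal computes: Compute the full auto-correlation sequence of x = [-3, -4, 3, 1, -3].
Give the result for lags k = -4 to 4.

r_xx[k] = sum_m x[m]*x[m+k], indexed from 0, for k = -4 to 4:
  r_xx[-4] = x[4]*x[0] = 9
  r_xx[-3] = x[3]*x[0] + x[4]*x[1] = 9
  r_xx[-2] = x[2]*x[0] + x[3]*x[1] + x[4]*x[2] = -22
  r_xx[-1] = x[1]*x[0] + x[2]*x[1] + x[3]*x[2] + x[4]*x[3] = 0
  r_xx[0] = x[0]*x[0] + x[1]*x[1] + x[2]*x[2] + x[3]*x[3] + x[4]*x[4] = 44
  r_xx[1] = x[0]*x[1] + x[1]*x[2] + x[2]*x[3] + x[3]*x[4] = 0
  r_xx[2] = x[0]*x[2] + x[1]*x[3] + x[2]*x[4] = -22
  r_xx[3] = x[0]*x[3] + x[1]*x[4] = 9
  r_xx[4] = x[0]*x[4] = 9
r_xx = [9, 9, -22, 0, 44, 0, -22, 9, 9]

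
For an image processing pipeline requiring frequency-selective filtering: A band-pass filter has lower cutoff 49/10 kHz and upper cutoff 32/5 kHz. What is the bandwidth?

Bandwidth = f_high - f_low
= 32/5 kHz - 49/10 kHz = 3/2 kHz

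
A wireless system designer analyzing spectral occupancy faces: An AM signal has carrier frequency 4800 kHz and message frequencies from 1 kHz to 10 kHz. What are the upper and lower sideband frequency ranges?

Upper sideband (USB) = fc + [fm_low, fm_high] = 4800 + [1, 10] = [4801, 4810] kHz
Lower sideband (LSB) = fc - [fm_high, fm_low] = 4800 - [10, 1] = [4790, 4799] kHz
Total occupied spectrum: 4790 kHz to 4810 kHz (plus carrier at 4800 kHz)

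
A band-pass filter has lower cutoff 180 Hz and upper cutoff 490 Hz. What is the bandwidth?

Bandwidth = f_high - f_low
= 490 Hz - 180 Hz = 310 Hz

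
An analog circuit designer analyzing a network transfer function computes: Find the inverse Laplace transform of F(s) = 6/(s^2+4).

Standard pair: w/(s^2+w^2) <-> sin(wt)*u(t)
Recognize w^2 = 4, so w = 2; numerator 6 = 3*2.
f(t) = 3*sin(2t)*u(t)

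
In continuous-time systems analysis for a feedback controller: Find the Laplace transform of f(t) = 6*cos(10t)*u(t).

Standard pair: cos(wt)*u(t) <-> s/(s^2+w^2)
With w = 10: L{6*cos(10t)*u(t)} = 6s/(s^2+100)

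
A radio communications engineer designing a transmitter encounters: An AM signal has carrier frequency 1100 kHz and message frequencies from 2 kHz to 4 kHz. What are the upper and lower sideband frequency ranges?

Upper sideband (USB) = fc + [fm_low, fm_high] = 1100 + [2, 4] = [1102, 1104] kHz
Lower sideband (LSB) = fc - [fm_high, fm_low] = 1100 - [4, 2] = [1096, 1098] kHz
Total occupied spectrum: 1096 kHz to 1104 kHz (plus carrier at 1100 kHz)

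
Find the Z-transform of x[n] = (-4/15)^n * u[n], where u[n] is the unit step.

The Z-transform of a^n * u[n] is z/(z-a) for |z| > |a|.
Here a = -4/15, so X(z) = z/(z - (-4/15)) = 15z/(15z + 4)
ROC: |z| > 4/15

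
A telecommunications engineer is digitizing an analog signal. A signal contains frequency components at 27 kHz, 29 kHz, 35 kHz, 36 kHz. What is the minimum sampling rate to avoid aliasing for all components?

The highest frequency component is f_max = 36 kHz.
Nyquist rate = 2 * f_max = 2 * 36 kHz = 72 kHz.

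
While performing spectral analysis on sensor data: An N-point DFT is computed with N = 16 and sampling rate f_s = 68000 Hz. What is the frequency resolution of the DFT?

DFT frequency resolution = f_s / N
= 68000 / 16 = 4250 Hz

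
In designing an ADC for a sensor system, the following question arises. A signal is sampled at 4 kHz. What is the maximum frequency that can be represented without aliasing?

The maximum frequency that can be represented without aliasing
is the Nyquist frequency: f_max = f_s / 2 = 4 kHz / 2 = 2 kHz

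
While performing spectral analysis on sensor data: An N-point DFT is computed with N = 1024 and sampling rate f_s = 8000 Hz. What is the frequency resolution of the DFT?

DFT frequency resolution = f_s / N
= 8000 / 1024 = 125/16 Hz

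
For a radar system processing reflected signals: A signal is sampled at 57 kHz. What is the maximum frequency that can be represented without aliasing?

The maximum frequency that can be represented without aliasing
is the Nyquist frequency: f_max = f_s / 2 = 57 kHz / 2 = 57/2 kHz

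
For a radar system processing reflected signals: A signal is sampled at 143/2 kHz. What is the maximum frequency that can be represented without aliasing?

The maximum frequency that can be represented without aliasing
is the Nyquist frequency: f_max = f_s / 2 = 143/2 kHz / 2 = 143/4 kHz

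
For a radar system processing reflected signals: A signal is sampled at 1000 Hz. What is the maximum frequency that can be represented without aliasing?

The maximum frequency that can be represented without aliasing
is the Nyquist frequency: f_max = f_s / 2 = 1000 Hz / 2 = 500 Hz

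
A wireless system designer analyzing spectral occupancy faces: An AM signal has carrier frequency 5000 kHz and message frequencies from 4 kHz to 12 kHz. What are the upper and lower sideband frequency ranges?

Upper sideband (USB) = fc + [fm_low, fm_high] = 5000 + [4, 12] = [5004, 5012] kHz
Lower sideband (LSB) = fc - [fm_high, fm_low] = 5000 - [12, 4] = [4988, 4996] kHz
Total occupied spectrum: 4988 kHz to 5012 kHz (plus carrier at 5000 kHz)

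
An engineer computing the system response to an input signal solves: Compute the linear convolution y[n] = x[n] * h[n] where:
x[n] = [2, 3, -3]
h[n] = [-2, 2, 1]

y[n] = sum_k x[k]*h[n-k]. Output length = len(x) + len(h) - 1 = 3 + 3 - 1 = 5.
y[0] = 2*-2 = -4
y[1] = 3*-2 + 2*2 = -2
y[2] = -3*-2 + 3*2 + 2*1 = 14
y[3] = -3*2 + 3*1 = -3
y[4] = -3*1 = -3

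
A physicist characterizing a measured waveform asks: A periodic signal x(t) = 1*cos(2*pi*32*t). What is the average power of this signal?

Average power of A*cos(wt) is A^2/2.
P = 1^2 / 2 = 1/2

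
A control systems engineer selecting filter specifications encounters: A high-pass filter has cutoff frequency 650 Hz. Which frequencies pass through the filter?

A high-pass filter passes all frequencies above the cutoff frequency 650 Hz and attenuates lower frequencies.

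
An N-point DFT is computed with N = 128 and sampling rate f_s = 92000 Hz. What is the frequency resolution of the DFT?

DFT frequency resolution = f_s / N
= 92000 / 128 = 2875/4 Hz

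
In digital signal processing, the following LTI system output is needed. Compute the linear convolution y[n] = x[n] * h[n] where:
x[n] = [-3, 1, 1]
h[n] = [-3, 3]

y[n] = sum_k x[k]*h[n-k]. Output length = len(x) + len(h) - 1 = 3 + 2 - 1 = 4.
y[0] = -3*-3 = 9
y[1] = 1*-3 + -3*3 = -12
y[2] = 1*-3 + 1*3 = 0
y[3] = 1*3 = 3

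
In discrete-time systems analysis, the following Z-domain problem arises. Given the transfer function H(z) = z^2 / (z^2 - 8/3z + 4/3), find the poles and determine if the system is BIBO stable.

Poles are roots of the denominator: z^2 - 8/3z + 4/3 = 0.
Quadratic formula: z = [-(-8/3) +/- sqrt((-8/3)^2 - 4*(4/3))] / 2
Discriminant = 64/9 - 16/3 = 16/9; sqrt = 4/3.
z = (8/3 +/- 4/3) / 2 => z = 2 or z = 2/3.
|p1| = 2, |p2| = 2/3.
For BIBO stability, all poles must lie inside the unit circle (|p| < 1).
System is UNSTABLE since at least one |p| >= 1.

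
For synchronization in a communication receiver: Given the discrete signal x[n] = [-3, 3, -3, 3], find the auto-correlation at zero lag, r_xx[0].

The auto-correlation at zero lag r_xx[0] equals the signal energy.
r_xx[0] = sum of x[n]^2 = (-3)^2 + 3^2 + (-3)^2 + 3^2
= 9 + 9 + 9 + 9 = 36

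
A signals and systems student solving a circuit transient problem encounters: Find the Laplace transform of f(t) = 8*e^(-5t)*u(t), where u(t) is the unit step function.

Standard Laplace transform pair:
e^(-at)*u(t) <-> 1/(s+a)
With a = 5: L{8*e^(-5t)*u(t)} = 8/(s+5), ROC: Re(s) > -5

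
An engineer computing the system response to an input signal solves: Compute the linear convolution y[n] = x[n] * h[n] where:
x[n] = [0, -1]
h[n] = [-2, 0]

y[n] = sum_k x[k]*h[n-k]. Output length = len(x) + len(h) - 1 = 2 + 2 - 1 = 3.
y[0] = 0*-2 = 0
y[1] = -1*-2 + 0*0 = 2
y[2] = -1*0 = 0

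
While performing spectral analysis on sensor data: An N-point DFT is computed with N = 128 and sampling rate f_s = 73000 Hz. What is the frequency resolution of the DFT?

DFT frequency resolution = f_s / N
= 73000 / 128 = 9125/16 Hz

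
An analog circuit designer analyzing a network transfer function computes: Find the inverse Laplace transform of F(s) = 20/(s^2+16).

Standard pair: w/(s^2+w^2) <-> sin(wt)*u(t)
Recognize w^2 = 16, so w = 4; numerator 20 = 5*4.
f(t) = 5*sin(4t)*u(t)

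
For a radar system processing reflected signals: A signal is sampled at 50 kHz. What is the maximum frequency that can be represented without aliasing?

The maximum frequency that can be represented without aliasing
is the Nyquist frequency: f_max = f_s / 2 = 50 kHz / 2 = 25 kHz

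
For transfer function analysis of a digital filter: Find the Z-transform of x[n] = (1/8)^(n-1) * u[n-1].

Time-shifting property: if X(z) = Z{x[n]}, then Z{x[n-d]} = z^(-d) * X(z)
X(z) = z/(z - 1/8) for x[n] = (1/8)^n * u[n]
Z{x[n-1]} = z^(-1) * z/(z - 1/8) = 1/(z - 1/8)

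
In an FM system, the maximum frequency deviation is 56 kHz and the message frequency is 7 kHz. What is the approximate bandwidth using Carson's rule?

Carson's rule: BW = 2*(delta_f + f_m)
= 2*(56 + 7) kHz = 126 kHz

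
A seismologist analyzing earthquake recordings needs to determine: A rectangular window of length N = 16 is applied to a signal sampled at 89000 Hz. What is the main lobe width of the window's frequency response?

For a rectangular window of length N,
the main lobe width in frequency is 2*f_s/N.
= 2*89000/16 = 11125 Hz
This determines the minimum frequency separation for resolving two sinusoids.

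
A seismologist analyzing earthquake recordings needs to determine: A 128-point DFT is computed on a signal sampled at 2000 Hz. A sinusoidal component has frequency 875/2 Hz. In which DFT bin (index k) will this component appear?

DFT frequency resolution = f_s/N = 2000/128 = 125/8 Hz
Bin index k = f_signal / resolution = 875/2 / 125/8 = 28
The signal frequency 875/2 Hz falls in DFT bin k = 28.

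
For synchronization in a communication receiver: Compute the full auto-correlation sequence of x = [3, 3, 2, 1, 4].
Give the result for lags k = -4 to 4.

r_xx[k] = sum_m x[m]*x[m+k], indexed from 0, for k = -4 to 4:
  r_xx[-4] = x[4]*x[0] = 12
  r_xx[-3] = x[3]*x[0] + x[4]*x[1] = 15
  r_xx[-2] = x[2]*x[0] + x[3]*x[1] + x[4]*x[2] = 17
  r_xx[-1] = x[1]*x[0] + x[2]*x[1] + x[3]*x[2] + x[4]*x[3] = 21
  r_xx[0] = x[0]*x[0] + x[1]*x[1] + x[2]*x[2] + x[3]*x[3] + x[4]*x[4] = 39
  r_xx[1] = x[0]*x[1] + x[1]*x[2] + x[2]*x[3] + x[3]*x[4] = 21
  r_xx[2] = x[0]*x[2] + x[1]*x[3] + x[2]*x[4] = 17
  r_xx[3] = x[0]*x[3] + x[1]*x[4] = 15
  r_xx[4] = x[0]*x[4] = 12
r_xx = [12, 15, 17, 21, 39, 21, 17, 15, 12]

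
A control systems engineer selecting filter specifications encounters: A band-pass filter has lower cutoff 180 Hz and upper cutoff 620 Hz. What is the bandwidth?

Bandwidth = f_high - f_low
= 620 Hz - 180 Hz = 440 Hz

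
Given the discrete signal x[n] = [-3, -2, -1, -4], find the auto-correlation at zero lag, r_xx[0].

The auto-correlation at zero lag r_xx[0] equals the signal energy.
r_xx[0] = sum of x[n]^2 = (-3)^2 + (-2)^2 + (-1)^2 + (-4)^2
= 9 + 4 + 1 + 16 = 30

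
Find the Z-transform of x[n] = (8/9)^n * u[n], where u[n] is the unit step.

The Z-transform of a^n * u[n] is z/(z-a) for |z| > |a|.
Here a = 8/9, so X(z) = z/(z - (8/9)) = 9z/(9z - 8)
ROC: |z| > 8/9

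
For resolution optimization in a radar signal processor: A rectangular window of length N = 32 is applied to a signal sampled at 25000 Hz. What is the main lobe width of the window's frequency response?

For a rectangular window of length N,
the main lobe width in frequency is 2*f_s/N.
= 2*25000/32 = 3125/2 Hz
This determines the minimum frequency separation for resolving two sinusoids.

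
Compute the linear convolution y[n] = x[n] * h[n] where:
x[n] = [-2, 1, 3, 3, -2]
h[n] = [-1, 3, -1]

y[n] = sum_k x[k]*h[n-k]. Output length = len(x) + len(h) - 1 = 5 + 3 - 1 = 7.
y[0] = -2*-1 = 2
y[1] = 1*-1 + -2*3 = -7
y[2] = 3*-1 + 1*3 + -2*-1 = 2
y[3] = 3*-1 + 3*3 + 1*-1 = 5
y[4] = -2*-1 + 3*3 + 3*-1 = 8
y[5] = -2*3 + 3*-1 = -9
y[6] = -2*-1 = 2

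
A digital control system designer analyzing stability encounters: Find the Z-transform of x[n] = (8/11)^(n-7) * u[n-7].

Time-shifting property: if X(z) = Z{x[n]}, then Z{x[n-d]} = z^(-d) * X(z)
X(z) = z/(z - 8/11) for x[n] = (8/11)^n * u[n]
Z{x[n-7]} = z^(-7) * z/(z - 8/11) = z^(-6)/(z - 8/11)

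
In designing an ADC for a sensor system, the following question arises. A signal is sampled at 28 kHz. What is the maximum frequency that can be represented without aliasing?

The maximum frequency that can be represented without aliasing
is the Nyquist frequency: f_max = f_s / 2 = 28 kHz / 2 = 14 kHz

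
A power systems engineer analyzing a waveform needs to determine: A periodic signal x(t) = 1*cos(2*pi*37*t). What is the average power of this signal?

Average power of A*cos(wt) is A^2/2.
P = 1^2 / 2 = 1/2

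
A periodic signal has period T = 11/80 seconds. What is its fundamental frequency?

The fundamental frequency is the reciprocal of the period.
f = 1/T = 1/(11/80) = 80/11 Hz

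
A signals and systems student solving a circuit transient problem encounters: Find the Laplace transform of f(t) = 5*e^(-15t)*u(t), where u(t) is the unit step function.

Standard Laplace transform pair:
e^(-at)*u(t) <-> 1/(s+a)
With a = 15: L{5*e^(-15t)*u(t)} = 5/(s+15), ROC: Re(s) > -15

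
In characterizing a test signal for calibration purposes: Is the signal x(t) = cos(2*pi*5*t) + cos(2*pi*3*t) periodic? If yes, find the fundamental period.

f1 = 5 Hz, f2 = 3 Hz
Period T1 = 1/5, T2 = 1/3
Ratio T1/T2 = 3/5, which is rational.
The signal is periodic with fundamental period T = 1/GCD(5,3) = 1 s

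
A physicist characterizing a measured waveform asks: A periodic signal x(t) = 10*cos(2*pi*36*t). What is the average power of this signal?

Average power of A*cos(wt) is A^2/2.
P = 10^2 / 2 = 100/2 = 50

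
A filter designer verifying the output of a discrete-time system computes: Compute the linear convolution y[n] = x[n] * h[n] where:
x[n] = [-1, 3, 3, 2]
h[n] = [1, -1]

y[n] = sum_k x[k]*h[n-k]. Output length = len(x) + len(h) - 1 = 4 + 2 - 1 = 5.
y[0] = -1*1 = -1
y[1] = 3*1 + -1*-1 = 4
y[2] = 3*1 + 3*-1 = 0
y[3] = 2*1 + 3*-1 = -1
y[4] = 2*-1 = -2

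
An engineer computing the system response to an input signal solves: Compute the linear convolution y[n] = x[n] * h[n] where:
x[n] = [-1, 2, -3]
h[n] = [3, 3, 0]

y[n] = sum_k x[k]*h[n-k]. Output length = len(x) + len(h) - 1 = 3 + 3 - 1 = 5.
y[0] = -1*3 = -3
y[1] = 2*3 + -1*3 = 3
y[2] = -3*3 + 2*3 + -1*0 = -3
y[3] = -3*3 + 2*0 = -9
y[4] = -3*0 = 0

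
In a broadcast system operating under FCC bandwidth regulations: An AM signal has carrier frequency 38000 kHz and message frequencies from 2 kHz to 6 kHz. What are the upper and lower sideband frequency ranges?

Upper sideband (USB) = fc + [fm_low, fm_high] = 38000 + [2, 6] = [38002, 38006] kHz
Lower sideband (LSB) = fc - [fm_high, fm_low] = 38000 - [6, 2] = [37994, 37998] kHz
Total occupied spectrum: 37994 kHz to 38006 kHz (plus carrier at 38000 kHz)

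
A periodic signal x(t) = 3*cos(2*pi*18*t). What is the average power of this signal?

Average power of A*cos(wt) is A^2/2.
P = 3^2 / 2 = 9/2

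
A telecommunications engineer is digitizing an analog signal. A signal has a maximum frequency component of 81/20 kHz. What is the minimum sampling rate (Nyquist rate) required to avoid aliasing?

By the Nyquist-Shannon sampling theorem,
the minimum sampling rate (Nyquist rate) must be at least 2 * f_max.
Nyquist rate = 2 * 81/20 kHz = 81/10 kHz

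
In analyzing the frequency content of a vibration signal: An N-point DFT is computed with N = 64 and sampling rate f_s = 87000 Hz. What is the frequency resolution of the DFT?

DFT frequency resolution = f_s / N
= 87000 / 64 = 10875/8 Hz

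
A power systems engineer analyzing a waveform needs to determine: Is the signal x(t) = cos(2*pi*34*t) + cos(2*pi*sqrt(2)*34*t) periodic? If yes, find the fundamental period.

f1 = 34 Hz, f2 = 34*sqrt(2) Hz
Ratio f2/f1 = sqrt(2), which is irrational.
Since the frequency ratio is irrational, no common period exists.
The signal is not periodic.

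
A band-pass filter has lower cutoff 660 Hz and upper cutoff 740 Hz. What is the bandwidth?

Bandwidth = f_high - f_low
= 740 Hz - 660 Hz = 80 Hz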